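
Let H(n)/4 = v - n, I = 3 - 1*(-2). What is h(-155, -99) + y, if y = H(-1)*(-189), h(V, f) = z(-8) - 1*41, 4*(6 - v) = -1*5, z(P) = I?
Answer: -6273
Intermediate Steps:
I = 5 (I = 3 + 2 = 5)
z(P) = 5
v = 29/4 (v = 6 - (-1)*5/4 = 6 - 1/4*(-5) = 6 + 5/4 = 29/4 ≈ 7.2500)
h(V, f) = -36 (h(V, f) = 5 - 1*41 = 5 - 41 = -36)
H(n) = 29 - 4*n (H(n) = 4*(29/4 - n) = 29 - 4*n)
y = -6237 (y = (29 - 4*(-1))*(-189) = (29 + 4)*(-189) = 33*(-189) = -6237)
h(-155, -99) + y = -36 - 6237 = -6273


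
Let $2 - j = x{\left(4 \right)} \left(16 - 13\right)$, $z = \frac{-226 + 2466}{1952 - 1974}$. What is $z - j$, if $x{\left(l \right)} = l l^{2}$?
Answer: $\frac{970}{11} \approx 88.182$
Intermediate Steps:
$x{\left(l \right)} = l^{3}$
$z = - \frac{1120}{11}$ ($z = \frac{2240}{-22} = 2240 \left(- \frac{1}{22}\right) = - \frac{1120}{11} \approx -101.82$)
$j = -190$ ($j = 2 - 4^{3} \left(16 - 13\right) = 2 - 64 \cdot 3 = 2 - 192 = -190$)
$z - j = - \frac{1120}{11} - -190 = - \frac{1120}{11} + 190 = \frac{970}{11}$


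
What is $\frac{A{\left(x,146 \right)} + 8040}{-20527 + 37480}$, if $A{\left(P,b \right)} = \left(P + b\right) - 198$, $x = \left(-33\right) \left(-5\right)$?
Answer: $\frac{8153}{16953} \approx 0.48092$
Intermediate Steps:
$x = 165$
$A{\left(P,b \right)} = -198 + P + b$
$\frac{A{\left(x,146 \right)} + 8040}{-20527 + 37480} = \frac{\left(-198 + 165 + 146\right) + 8040}{-20527 + 37480} = \frac{113 + 8040}{16953} = 8153 \cdot \frac{1}{16953} = \frac{8153}{16953}$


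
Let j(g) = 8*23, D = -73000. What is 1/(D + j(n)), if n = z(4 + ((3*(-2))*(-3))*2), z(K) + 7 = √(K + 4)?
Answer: -1/72816 ≈ -1.3733e-5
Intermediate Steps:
z(K) = -7 + √(4 + K) (z(K) = -7 + √(K + 4) = -7 + √(4 + K))
n = -7 + 2*√11 (n = -7 + √(4 + (4 + ((3*(-2))*(-3))*2)) = -7 + √(4 + (4 - 6*(-3)*2)) = -7 + √(4 + (4 + 18*2)) = -7 + √(4 + (4 + 36)) = -7 + √(4 + 40) = -7 + √44 = -7 + 2*√11 ≈ -0.36675)
j(g) = 184
1/(D + j(n)) = 1/(-73000 + 184) = 1/(-72816) = -1/72816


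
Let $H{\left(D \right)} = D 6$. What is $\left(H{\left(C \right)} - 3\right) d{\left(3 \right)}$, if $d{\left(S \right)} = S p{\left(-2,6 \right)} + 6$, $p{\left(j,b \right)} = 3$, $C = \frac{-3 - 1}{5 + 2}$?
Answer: $- \frac{675}{7} \approx -96.429$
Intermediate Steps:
$C = - \frac{4}{7} \approx -0.57143$
$H{\left(D \right)} = 6 D$
$d{\left(S \right)} = 6 + 3 S$ ($d{\left(S \right)} = S 3 + 6 = 3 S + 6 = 6 + 3 S$)
$\left(H{\left(C \right)} - 3\right) d{\left(3 \right)} = \left(6 \left(- \frac{4}{7}\right) - 3\right) \left(6 + 3 \cdot 3\right) = \left(- \frac{24}{7} - 3\right) \left(6 + 9\right) = \left(- \frac{45}{7}\right) 15 = - \frac{675}{7}$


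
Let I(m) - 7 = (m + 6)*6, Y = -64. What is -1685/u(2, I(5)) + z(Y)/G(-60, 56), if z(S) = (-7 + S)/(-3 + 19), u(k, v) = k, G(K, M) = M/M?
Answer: -13551/16 ≈ -846.94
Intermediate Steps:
I(m) = 43 + 6*m (I(m) = 7 + (m + 6)*6 = 7 + (6 + m)*6 = 7 + (36 + 6*m) = 43 + 6*m)
G(K, M) = 1
z(S) = -7/16 + S/16 (z(S) = (-7 + S)/16 = (-7 + S)*(1/16) = -7/16 + S/16)
-1685/u(2, I(5)) + z(Y)/G(-60, 56) = -1685/2 + (-7/16 + (1/16)*(-64))/1 = -1685*½ + (-7/16 - 4)*1 = -1685/2 - 71/16*1 = -1685/2 - 71/16 = -13551/16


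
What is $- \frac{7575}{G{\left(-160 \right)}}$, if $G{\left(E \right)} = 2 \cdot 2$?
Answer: $- \frac{7575}{4} \approx -1893.8$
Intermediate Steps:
$G{\left(E \right)} = 4$
$- \frac{7575}{G{\left(-160 \right)}} = - \frac{7575}{4}$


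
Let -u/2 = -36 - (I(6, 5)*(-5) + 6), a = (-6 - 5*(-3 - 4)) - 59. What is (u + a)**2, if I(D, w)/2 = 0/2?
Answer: 2916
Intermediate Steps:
I(D, w) = 0 (I(D, w) = 2*(0/2) = 2*(0*(1/2)) = 2*0 = 0)
a = -30 (a = (-6 - 5*(-7)) - 59 = (-6 - 1*(-35)) - 59 = (-6 + 35) - 59 = 29 - 59 = -30)
u = 84 (u = -2*(-36 - (0*(-5) + 6)) = -2*(-36 - (0 + 6)) = -2*(-36 - 1*6) = -2*(-36 - 6) = -2*(-42) = 84)
(u + a)**2 = (84 - 30)**2 = 54**2 = 2916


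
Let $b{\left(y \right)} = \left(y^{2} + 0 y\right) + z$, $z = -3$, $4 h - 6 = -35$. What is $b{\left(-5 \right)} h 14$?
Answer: $-2233$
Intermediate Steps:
$h = - \frac{29}{4}$ ($h = \frac{3}{2} + \frac{1}{4} \left(-35\right) = \frac{3}{2} - \frac{35}{4} = - \frac{29}{4} \approx -7.25$)
$b{\left(y \right)} = -3 + y^{2}$ ($b{\left(y \right)} = \left(y^{2} + 0 y\right) - 3 = \left(y^{2} + 0\right) - 3 = y^{2} - 3 = -3 + y^{2}$)
$b{\left(-5 \right)} h 14 = \left(-3 + \left(-5\right)^{2}\right) \left(- \frac{29}{4}\right) 14 = \left(-3 + 25\right) \left(- \frac{29}{4}\right) 14 = 22 \left(- \frac{29}{4}\right) 14 = \left(- \frac{319}{2}\right) 14 = -2233$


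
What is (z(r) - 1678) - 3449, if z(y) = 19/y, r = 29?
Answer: -148664/29 ≈ -5126.3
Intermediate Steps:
(z(r) - 1678) - 3449 = (19/29 - 1678) - 3449 = -48643/29 - 3449 = -148664/29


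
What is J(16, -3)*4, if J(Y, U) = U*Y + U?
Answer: -204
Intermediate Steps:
J(Y, U) = U + U*Y
J(16, -3)*4 = -3*(1 + 16)*4 = -3*17*4 = -51*4 = -204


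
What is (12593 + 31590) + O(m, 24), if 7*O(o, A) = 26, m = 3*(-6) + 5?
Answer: 309307/7 ≈ 44187.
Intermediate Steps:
m = -13 (m = -18 + 5 = -13)
O(o, A) = 26/7 (O(o, A) = (⅐)*26 = 26/7)
(12593 + 31590) + O(m, 24) = (12593 + 31590) + 26/7 = 44183 + 26/7 = 309307/7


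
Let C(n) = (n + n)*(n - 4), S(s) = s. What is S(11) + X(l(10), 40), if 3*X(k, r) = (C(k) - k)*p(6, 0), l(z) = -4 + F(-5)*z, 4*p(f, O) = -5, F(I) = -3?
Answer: -6479/6 ≈ -1079.8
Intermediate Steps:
p(f, O) = -5/4 (p(f, O) = (1/4)*(-5) = -5/4)
C(n) = 2*n*(-4 + n) (C(n) = (2*n)*(-4 + n) = 2*n*(-4 + n))
l(z) = -4 - 3*z
X(k, r) = 5*k/12 - 5*k*(-4 + k)/6 (X(k, r) = ((2*k*(-4 + k) - k)*(-5/4))/3 = ((-k + 2*k*(-4 + k))*(-5/4))/3 = (5*k/4 - 5*k*(-4 + k)/2)/3 = 5*k/12 - 5*k*(-4 + k)/6)
S(11) + X(l(10), 40) = 11 + 5*(-4 - 3*10)*(9 - 2*(-4 - 3*10))/12 = 11 + 5*(-4 - 30)*(9 - 2*(-4 - 30))/12 = 11 + (5/12)*(-34)*(9 - 2*(-34)) = 11 + (5/12)*(-34)*(9 + 68) = 11 + (5/12)*(-34)*77 = 11 - 6545/6 = -6479/6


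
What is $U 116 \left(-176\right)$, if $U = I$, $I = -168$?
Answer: $3429888$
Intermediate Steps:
$U = -168$
$U 116 \left(-176\right) = \left(-168\right) 116 \left(-176\right) = \left(-19488\right) \left(-176\right) = 3429888$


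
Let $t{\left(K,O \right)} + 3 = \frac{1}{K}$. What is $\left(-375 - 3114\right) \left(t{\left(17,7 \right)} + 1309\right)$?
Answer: $- \frac{77466267}{17} \approx -4.5568 \cdot 10^{6}$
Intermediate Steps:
$t{\left(K,O \right)} = -3 + \frac{1}{K}$
$\left(-375 - 3114\right) \left(t{\left(17,7 \right)} + 1309\right) = \left(-375 - 3114\right) \left(\left(-3 + \frac{1}{17}\right) + 1309\right) = - 3489 \left(\left(-3 + \frac{1}{17}\right) + 1309\right) = - 3489 \left(- \frac{50}{17} + 1309\right) = \left(-3489\right) \frac{22203}{17} = - \frac{77466267}{17}$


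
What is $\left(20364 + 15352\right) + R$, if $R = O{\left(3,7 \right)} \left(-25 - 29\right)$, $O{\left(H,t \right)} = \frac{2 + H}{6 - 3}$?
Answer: $35626$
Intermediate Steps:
$O{\left(H,t \right)} = \frac{2}{3} + \frac{H}{3}$ ($O{\left(H,t \right)} = \frac{2 + H}{3} = \left(2 + H\right) \frac{1}{3} = \frac{2}{3} + \frac{H}{3}$)
$R = -90$ ($R = \left(\frac{2}{3} + \frac{1}{3} \cdot 3\right) \left(-25 - 29\right) = \left(\frac{2}{3} + 1\right) \left(-54\right) = \frac{5}{3} \left(-54\right) = -90$)
$\left(20364 + 15352\right) + R = \left(20364 + 15352\right) - 90 = 35716 - 90 = 35626$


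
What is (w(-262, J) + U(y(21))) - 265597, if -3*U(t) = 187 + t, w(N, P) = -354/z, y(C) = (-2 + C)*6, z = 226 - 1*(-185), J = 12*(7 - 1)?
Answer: -109201958/411 ≈ -2.6570e+5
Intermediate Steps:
J = 72 (J = 12*6 = 72)
z = 411 (z = 226 + 185 = 411)
y(C) = -12 + 6*C
w(N, P) = -118/137 (w(N, P) = -354/411 = -354*1/411 = -118/137)
U(t) = -187/3 - t/3 (U(t) = -(187 + t)/3 = -187/3 - t/3)
(w(-262, J) + U(y(21))) - 265597 = (-118/137 + (-187/3 - (-12 + 6*21)/3)) - 265597 = (-118/137 + (-187/3 - (-12 + 126)/3)) - 265597 = (-118/137 + (-187/3 - ⅓*114)) - 265597 = (-118/137 + (-187/3 - 38)) - 265597 = (-118/137 - 301/3) - 265597 = -41591/411 - 265597 = -109201958/411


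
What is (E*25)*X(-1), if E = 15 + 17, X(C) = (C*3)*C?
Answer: 2400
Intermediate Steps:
X(C) = 3*C² (X(C) = (3*C)*C = 3*C²)
E = 32
(E*25)*X(-1) = (32*25)*(3*(-1)²) = 800*(3*1) = 800*3 = 2400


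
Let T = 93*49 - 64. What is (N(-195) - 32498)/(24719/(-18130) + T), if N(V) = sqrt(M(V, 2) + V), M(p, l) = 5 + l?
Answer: -589188740/81433371 + 36260*I*sqrt(47)/81433371 ≈ -7.2352 + 0.0030526*I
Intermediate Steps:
T = 4493 (T = 4557 - 64 = 4493)
N(V) = sqrt(7 + V) (N(V) = sqrt((5 + 2) + V) = sqrt(7 + V))
(N(-195) - 32498)/(24719/(-18130) + T) = (sqrt(7 - 195) - 32498)/(24719/(-18130) + 4493) = (sqrt(-188) - 32498)/(24719*(-1/18130) + 4493) = (2*I*sqrt(47) - 32498)/(-24719/18130 + 4493) = (-32498 + 2*I*sqrt(47))/(81433371/18130) = (-32498 + 2*I*sqrt(47))*(18130/81433371) = -589188740/81433371 + 36260*I*sqrt(47)/81433371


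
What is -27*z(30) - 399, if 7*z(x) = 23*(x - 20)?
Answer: -9003/7 ≈ -1286.1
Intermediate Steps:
z(x) = -460/7 + 23*x/7 (z(x) = (23*(x - 20))/7 = (23*(-20 + x))/7 = (-460 + 23*x)/7 = -460/7 + 23*x/7)
-27*z(30) - 399 = -27*(-460/7 + (23/7)*30) - 399 = -27*(-460/7 + 690/7) - 399 = -27*230/7 - 399 = -6210/7 - 399 = -9003/7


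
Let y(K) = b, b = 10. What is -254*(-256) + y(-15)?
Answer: 65034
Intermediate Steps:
y(K) = 10
-254*(-256) + y(-15) = -254*(-256) + 10 = 65024 + 10 = 65034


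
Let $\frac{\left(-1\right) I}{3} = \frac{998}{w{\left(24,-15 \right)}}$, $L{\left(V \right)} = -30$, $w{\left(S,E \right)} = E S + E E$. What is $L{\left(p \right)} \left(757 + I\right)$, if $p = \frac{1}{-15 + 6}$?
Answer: $- \frac{70126}{3} \approx -23375.0$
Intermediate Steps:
$p = - \frac{1}{9}$ ($p = \frac{1}{-9} = - \frac{1}{9} \approx -0.11111$)
$w{\left(S,E \right)} = E^{2} + E S$ ($w{\left(S,E \right)} = E S + E^{2} = E^{2} + E S$)
$I = \frac{998}{45}$ ($I = - 3 \frac{998}{\left(-15\right) \left(-15 + 24\right)} = - 3 \frac{998}{\left(-15\right) 9} = - 3 \frac{998}{-135} = - 3 \cdot 998 \left(- \frac{1}{135}\right) = \left(-3\right) \left(- \frac{998}{135}\right) = \frac{998}{45} \approx 22.178$)
$L{\left(p \right)} \left(757 + I\right) = - 30 \left(757 + \frac{998}{45}\right) = \left(-30\right) \frac{35063}{45} = - \frac{70126}{3}$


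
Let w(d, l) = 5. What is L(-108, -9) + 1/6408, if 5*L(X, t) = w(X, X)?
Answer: 6409/6408 ≈ 1.0002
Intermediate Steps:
L(X, t) = 1 (L(X, t) = (⅕)*5 = 1)
L(-108, -9) + 1/6408 = 1 + 1/6408 = 6409/6408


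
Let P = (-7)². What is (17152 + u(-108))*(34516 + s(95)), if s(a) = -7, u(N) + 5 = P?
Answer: 593416764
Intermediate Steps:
P = 49
u(N) = 44 (u(N) = -5 + 49 = 44)
(17152 + u(-108))*(34516 + s(95)) = (17152 + 44)*(34516 - 7) = 17196*34509 = 593416764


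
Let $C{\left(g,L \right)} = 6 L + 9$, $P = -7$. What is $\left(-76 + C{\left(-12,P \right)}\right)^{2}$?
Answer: $11881$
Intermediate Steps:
$C{\left(g,L \right)} = 9 + 6 L$
$\left(-76 + C{\left(-12,P \right)}\right)^{2} = \left(-76 + \left(9 + 6 \left(-7\right)\right)\right)^{2} = \left(-76 + \left(9 - 42\right)\right)^{2} = \left(-76 - 33\right)^{2} = \left(-109\right)^{2} = 11881$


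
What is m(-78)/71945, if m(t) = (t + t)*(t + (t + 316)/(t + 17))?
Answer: 779376/4388645 ≈ 0.17759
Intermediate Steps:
m(t) = 2*t*(t + (316 + t)/(17 + t)) (m(t) = (2*t)*(t + (316 + t)/(17 + t)) = 2*t*(t + (316 + t)/(17 + t)))
m(-78)/71945 = (2*(-78)*(316 + (-78)**2 + 18*(-78))/(17 - 78))/71945 = (2*(-78)*(316 + 6084 - 1404)/(-61))*(1/71945) = (2*(-78)*(-1/61)*4996)*(1/71945) = (779376/61)*(1/71945) = 779376/4388645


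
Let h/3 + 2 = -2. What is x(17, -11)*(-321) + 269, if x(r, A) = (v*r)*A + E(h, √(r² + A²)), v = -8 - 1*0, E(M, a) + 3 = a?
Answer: -478984 - 321*√410 ≈ -4.8548e+5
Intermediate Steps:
h = -12 (h = -6 + 3*(-2) = -6 - 6 = -12)
E(M, a) = -3 + a
v = -8 (v = -8 + 0 = -8)
x(r, A) = -3 + √(A² + r²) - 8*A*r (x(r, A) = (-8*r)*A + (-3 + √(r² + A²)) = -8*A*r + (-3 + √(A² + r²)) = -3 + √(A² + r²) - 8*A*r)
x(17, -11)*(-321) + 269 = (-3 + √((-11)² + 17²) - 8*(-11)*17)*(-321) + 269 = (-3 + √(121 + 289) + 1496)*(-321) + 269 = (-3 + √410 + 1496)*(-321) + 269 = (1493 + √410)*(-321) + 269 = (-479253 - 321*√410) + 269 = -478984 - 321*√410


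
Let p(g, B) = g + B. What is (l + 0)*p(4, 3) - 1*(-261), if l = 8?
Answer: 317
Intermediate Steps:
p(g, B) = B + g
(l + 0)*p(4, 3) - 1*(-261) = (8 + 0)*(3 + 4) - 1*(-261) = 8*7 + 261 = 56 + 261 = 317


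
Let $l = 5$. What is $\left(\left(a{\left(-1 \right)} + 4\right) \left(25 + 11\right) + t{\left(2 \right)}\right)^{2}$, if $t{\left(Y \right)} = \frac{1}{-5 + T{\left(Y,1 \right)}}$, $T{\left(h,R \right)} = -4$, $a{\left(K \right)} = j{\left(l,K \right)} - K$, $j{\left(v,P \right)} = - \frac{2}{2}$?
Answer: $\frac{1677025}{81} \approx 20704.0$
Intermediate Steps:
$j{\left(v,P \right)} = -1$ ($j{\left(v,P \right)} = \left(-2\right) \frac{1}{2} = -1$)
$a{\left(K \right)} = -1 - K$
$t{\left(Y \right)} = - \frac{1}{9}$ ($t{\left(Y \right)} = \frac{1}{-5 - 4} = \frac{1}{-9} = - \frac{1}{9}$)
$\left(\left(a{\left(-1 \right)} + 4\right) \left(25 + 11\right) + t{\left(2 \right)}\right)^{2} = \left(\left(\left(-1 - -1\right) + 4\right) \left(25 + 11\right) - \frac{1}{9}\right)^{2} = \left(\left(\left(-1 + 1\right) + 4\right) 36 - \frac{1}{9}\right)^{2} = \left(\left(0 + 4\right) 36 - \frac{1}{9}\right)^{2} = \left(4 \cdot 36 - \frac{1}{9}\right)^{2} = \left(144 - \frac{1}{9}\right)^{2} = \left(\frac{1295}{9}\right)^{2} = \frac{1677025}{81}$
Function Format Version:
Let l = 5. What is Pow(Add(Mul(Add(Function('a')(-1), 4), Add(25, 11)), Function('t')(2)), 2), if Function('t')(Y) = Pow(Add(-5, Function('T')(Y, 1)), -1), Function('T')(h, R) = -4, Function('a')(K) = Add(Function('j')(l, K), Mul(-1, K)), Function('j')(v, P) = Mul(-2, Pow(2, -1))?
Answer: Rational(1677025, 81) ≈ 20704.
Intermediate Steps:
Function('j')(v, P) = -1 (Function('j')(v, P) = Mul(-2, Rational(1, 2)) = -1)
Function('a')(K) = Add(-1, Mul(-1, K))
Function('t')(Y) = Rational(-1, 9) (Function('t')(Y) = Pow(Add(-5, -4), -1) = Pow(-9, -1) = Rational(-1, 9))
Pow(Add(Mul(Add(Function('a')(-1), 4), Add(25, 11)), Function('t')(2)), 2) = Pow(Add(Mul(Add(Add(-1, Mul(-1, -1)), 4), Add(25, 11)), Rational(-1, 9)), 2) = Pow(Add(Mul(Add(Add(-1, 1), 4), 36), Rational(-1, 9)), 2) = Pow(Add(Mul(Add(0, 4), 36), Rational(-1, 9)), 2) = Pow(Add(Mul(4, 36), Rational(-1, 9)), 2) = Pow(Add(144, Rational(-1, 9)), 2) = Pow(Rational(1295, 9), 2) = Rational(1677025, 81)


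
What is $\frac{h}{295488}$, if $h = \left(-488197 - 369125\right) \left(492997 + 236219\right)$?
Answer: $- \frac{40198876}{19} \approx -2.1157 \cdot 10^{6}$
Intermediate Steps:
$h = -625172919552$ ($h = \left(-488197 - 369125\right) 729216 = \left(-857322\right) 729216 = -625172919552$)
$\frac{h}{295488} = - \frac{625172919552}{295488} = \left(-625172919552\right) \frac{1}{295488} = - \frac{40198876}{19}$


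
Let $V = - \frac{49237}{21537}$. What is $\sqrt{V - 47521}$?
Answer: $\frac{i \sqrt{2449257070502}}{7179} \approx 218.0 i$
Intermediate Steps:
$V = - \frac{49237}{21537}$ ($V = \left(-49237\right) \frac{1}{21537} = - \frac{49237}{21537} \approx -2.2862$)
$\sqrt{V - 47521} = \sqrt{- \frac{49237}{21537} - 47521} = \sqrt{- \frac{1023509014}{21537}} = \frac{i \sqrt{2449257070502}}{7179}$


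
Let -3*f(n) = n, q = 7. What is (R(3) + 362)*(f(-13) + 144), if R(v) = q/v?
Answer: 486385/9 ≈ 54043.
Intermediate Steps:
f(n) = -n/3
R(v) = 7/v
(R(3) + 362)*(f(-13) + 144) = (7/3 + 362)*(-⅓*(-13) + 144) = (7*(⅓) + 362)*(13/3 + 144) = (7/3 + 362)*(445/3) = (1093/3)*(445/3) = 486385/9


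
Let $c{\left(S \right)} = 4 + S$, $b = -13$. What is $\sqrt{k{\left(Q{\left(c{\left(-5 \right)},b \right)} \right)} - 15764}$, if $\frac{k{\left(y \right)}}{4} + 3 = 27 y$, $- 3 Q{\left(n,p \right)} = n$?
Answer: $2 i \sqrt{3935} \approx 125.46 i$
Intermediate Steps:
$Q{\left(n,p \right)} = - \frac{n}{3}$
$k{\left(y \right)} = -12 + 108 y$ ($k{\left(y \right)} = -12 + 4 \cdot 27 y = -12 + 108 y$)
$\sqrt{k{\left(Q{\left(c{\left(-5 \right)},b \right)} \right)} - 15764} = \sqrt{\left(-12 + 108 \left(- \frac{4 - 5}{3}\right)\right) - 15764} = \sqrt{\left(-12 + 108 \left(\left(- \frac{1}{3}\right) \left(-1\right)\right)\right) - 15764} = \sqrt{\left(-12 + 108 \cdot \frac{1}{3}\right) - 15764} = \sqrt{\left(-12 + 36\right) - 15764} = \sqrt{24 - 15764} = \sqrt{-15740} = 2 i \sqrt{3935}$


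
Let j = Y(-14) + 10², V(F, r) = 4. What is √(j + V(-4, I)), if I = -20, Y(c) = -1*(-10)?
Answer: √114 ≈ 10.677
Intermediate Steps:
Y(c) = 10
j = 110 (j = 10 + 10² = 10 + 100 = 110)
√(j + V(-4, I)) = √(110 + 4) = √114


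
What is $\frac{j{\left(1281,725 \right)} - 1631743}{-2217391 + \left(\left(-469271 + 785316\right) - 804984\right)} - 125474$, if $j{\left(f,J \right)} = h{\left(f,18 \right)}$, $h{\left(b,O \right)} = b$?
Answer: $- \frac{169786209979}{1353165} \approx -1.2547 \cdot 10^{5}$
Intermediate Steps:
$j{\left(f,J \right)} = f$
$\frac{j{\left(1281,725 \right)} - 1631743}{-2217391 + \left(\left(-469271 + 785316\right) - 804984\right)} - 125474 = \frac{1281 - 1631743}{-2217391 + \left(\left(-469271 + 785316\right) - 804984\right)} - 125474 = - \frac{1630462}{-2217391 + \left(316045 - 804984\right)} - 125474 = - \frac{1630462}{-2217391 - 488939} - 125474 = - \frac{1630462}{-2706330} - 125474 = \left(-1630462\right) \left(- \frac{1}{2706330}\right) - 125474 = \frac{815231}{1353165} - 125474 = - \frac{169786209979}{1353165}$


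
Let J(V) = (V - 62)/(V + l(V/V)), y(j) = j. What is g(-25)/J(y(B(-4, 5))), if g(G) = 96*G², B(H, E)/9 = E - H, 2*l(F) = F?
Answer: 4890000/19 ≈ 2.5737e+5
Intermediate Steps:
l(F) = F/2
B(H, E) = -9*H + 9*E (B(H, E) = 9*(E - H) = -9*H + 9*E)
J(V) = (-62 + V)/(½ + V) (J(V) = (V - 62)/(V + (V/V)/2) = (-62 + V)/(V + (½)*1) = (-62 + V)/(V + ½) = (-62 + V)/(½ + V))
g(-25)/J(y(B(-4, 5))) = (96*(-25)²)/((2*(-62 + (-9*(-4) + 9*5))/(1 + 2*(-9*(-4) + 9*5)))) = (96*625)/((2*(-62 + (36 + 45))/(1 + 2*(36 + 45)))) = 60000/((2*(-62 + 81)/(1 + 2*81))) = 60000/((2*19/(1 + 162))) = 60000/((2*19/163)) = 60000/((2*(1/163)*19)) = 60000/(38/163) = 60000*(163/38) = 4890000/19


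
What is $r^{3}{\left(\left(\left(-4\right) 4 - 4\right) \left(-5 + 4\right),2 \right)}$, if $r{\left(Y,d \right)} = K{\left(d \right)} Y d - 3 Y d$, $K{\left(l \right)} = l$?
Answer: $-64000$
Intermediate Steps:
$r{\left(Y,d \right)} = Y d^{2} - 3 Y d$ ($r{\left(Y,d \right)} = d Y d - 3 Y d = Y d d - 3 Y d = Y d^{2} - 3 Y d$)
$r^{3}{\left(\left(\left(-4\right) 4 - 4\right) \left(-5 + 4\right),2 \right)} = \left(\left(\left(-4\right) 4 - 4\right) \left(-5 + 4\right) 2 \left(-3 + 2\right)\right)^{3} = \left(\left(-16 - 4\right) \left(-1\right) 2 \left(-1\right)\right)^{3} = \left(\left(-20\right) \left(-1\right) 2 \left(-1\right)\right)^{3} = \left(20 \cdot 2 \left(-1\right)\right)^{3} = \left(-40\right)^{3} = -64000$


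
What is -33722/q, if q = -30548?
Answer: 16861/15274 ≈ 1.1039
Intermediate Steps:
-33722/q = -33722/(-30548) = -33722*(-1/30548) = 16861/15274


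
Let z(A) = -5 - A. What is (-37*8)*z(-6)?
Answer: -296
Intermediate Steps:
(-37*8)*z(-6) = (-37*8)*(-5 - 1*(-6)) = -296*(-5 + 6) = -296*1 = -296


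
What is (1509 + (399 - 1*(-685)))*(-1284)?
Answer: -3329412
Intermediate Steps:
(1509 + (399 - 1*(-685)))*(-1284) = (1509 + (399 + 685))*(-1284) = (1509 + 1084)*(-1284) = 2593*(-1284) = -3329412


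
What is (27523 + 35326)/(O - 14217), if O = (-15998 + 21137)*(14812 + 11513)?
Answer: 62849/135269958 ≈ 0.00046462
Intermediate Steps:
O = 135284175 (O = 5139*26325 = 135284175)
(27523 + 35326)/(O - 14217) = (27523 + 35326)/(135284175 - 14217) = 62849/135269958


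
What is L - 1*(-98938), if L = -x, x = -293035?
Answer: 391973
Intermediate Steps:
L = 293035 (L = -1*(-293035) = 293035)
L - 1*(-98938) = 293035 - 1*(-98938) = 293035 + 98938 = 391973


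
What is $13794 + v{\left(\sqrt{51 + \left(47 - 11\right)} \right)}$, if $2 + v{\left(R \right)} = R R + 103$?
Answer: $13982$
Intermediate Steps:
$v{\left(R \right)} = 101 + R^{2}$ ($v{\left(R \right)} = -2 + \left(R R + 103\right) = -2 + \left(R^{2} + 103\right) = -2 + \left(103 + R^{2}\right) = 101 + R^{2}$)
$13794 + v{\left(\sqrt{51 + \left(47 - 11\right)} \right)} = 13794 + \left(101 + \left(\sqrt{51 + \left(47 - 11\right)}\right)^{2}\right) = 13794 + \left(101 + \left(\sqrt{51 + 36}\right)^{2}\right) = 13794 + \left(101 + \left(\sqrt{87}\right)^{2}\right) = 13794 + \left(101 + 87\right) = 13794 + 188 = 13982$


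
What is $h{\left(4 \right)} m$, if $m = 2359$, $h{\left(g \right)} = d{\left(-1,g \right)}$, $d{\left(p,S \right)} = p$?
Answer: $-2359$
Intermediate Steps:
$h{\left(g \right)} = -1$
$h{\left(4 \right)} m = \left(-1\right) 2359 = -2359$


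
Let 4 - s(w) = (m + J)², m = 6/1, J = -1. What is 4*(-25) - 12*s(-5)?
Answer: 152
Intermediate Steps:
m = 6 (m = 6*1 = 6)
s(w) = -21 (s(w) = 4 - (6 - 1)² = 4 - 1*5² = 4 - 1*25 = 4 - 25 = -21)
4*(-25) - 12*s(-5) = 4*(-25) - 12*(-21) = -100 + 252 = 152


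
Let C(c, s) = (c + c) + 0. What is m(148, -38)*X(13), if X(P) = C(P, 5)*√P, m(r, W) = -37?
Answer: -962*√13 ≈ -3468.5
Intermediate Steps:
C(c, s) = 2*c (C(c, s) = 2*c + 0 = 2*c)
X(P) = 2*P^(3/2) (X(P) = (2*P)*√P = 2*P^(3/2))
m(148, -38)*X(13) = -74*13^(3/2) = -74*13*√13 = -962*√13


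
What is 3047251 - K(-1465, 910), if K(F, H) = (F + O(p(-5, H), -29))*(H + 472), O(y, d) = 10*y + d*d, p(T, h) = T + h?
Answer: -8597481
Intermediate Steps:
O(y, d) = d² + 10*y (O(y, d) = 10*y + d² = d² + 10*y)
K(F, H) = (472 + H)*(791 + F + 10*H) (K(F, H) = (F + ((-29)² + 10*(-5 + H)))*(H + 472) = (F + (841 + (-50 + 10*H)))*(472 + H) = (F + (791 + 10*H))*(472 + H) = (791 + F + 10*H)*(472 + H) = (472 + H)*(791 + F + 10*H))
3047251 - K(-1465, 910) = 3047251 - (373352 + 10*910² + 472*(-1465) + 5511*910 - 1465*910) = 3047251 - (373352 + 10*828100 - 691480 + 5015010 - 1333150) = 3047251 - (373352 + 8281000 - 691480 + 5015010 - 1333150) = 3047251 - 1*11644732 = 3047251 - 11644732 = -8597481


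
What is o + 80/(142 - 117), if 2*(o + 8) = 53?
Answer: 217/10 ≈ 21.700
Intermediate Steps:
o = 37/2 (o = -8 + (½)*53 = -8 + 53/2 = 37/2 ≈ 18.500)
o + 80/(142 - 117) = 37/2 + 80/(142 - 117) = 37/2 + 80/25 = 37/2 + 80*(1/25) = 37/2 + 16/5 = 217/10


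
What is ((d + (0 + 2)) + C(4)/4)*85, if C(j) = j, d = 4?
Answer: 595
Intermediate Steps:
((d + (0 + 2)) + C(4)/4)*85 = ((4 + (0 + 2)) + 4/4)*85 = ((4 + 2) + 4*(1/4))*85 = (6 + 1)*85 = 7*85 = 595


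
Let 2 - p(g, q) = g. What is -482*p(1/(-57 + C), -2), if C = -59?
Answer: -56153/58 ≈ -968.16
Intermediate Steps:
p(g, q) = 2 - g
-482*p(1/(-57 + C), -2) = -482*(2 - 1/(-57 - 59)) = -482*(2 - 1/(-116)) = -482*(2 - 1*(-1/116)) = -482*(2 + 1/116) = -482*233/116 = -56153/58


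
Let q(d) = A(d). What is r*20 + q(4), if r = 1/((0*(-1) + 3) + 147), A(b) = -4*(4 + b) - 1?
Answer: -493/15 ≈ -32.867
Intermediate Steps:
A(b) = -17 - 4*b (A(b) = (-16 - 4*b) - 1 = -17 - 4*b)
q(d) = -17 - 4*d
r = 1/150 (r = 1/((0 + 3) + 147) = 1/(3 + 147) = 1/150 ≈ 0.0066667)
r*20 + q(4) = (1/150)*20 + (-17 - 4*4) = 2/15 + (-17 - 16) = 2/15 - 33 = -493/15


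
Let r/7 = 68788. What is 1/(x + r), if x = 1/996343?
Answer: 996343/479755095989 ≈ 2.0768e-6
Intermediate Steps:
r = 481516 (r = 7*68788 = 481516)
x = 1/996343 ≈ 1.0037e-6
1/(x + r) = 1/(1/996343 + 481516) = 1/(479755095989/996343) = 996343/479755095989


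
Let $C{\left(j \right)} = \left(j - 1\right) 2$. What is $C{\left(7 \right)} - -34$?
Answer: $46$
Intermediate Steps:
$C{\left(j \right)} = -2 + 2 j$ ($C{\left(j \right)} = \left(-1 + j\right) 2 = -2 + 2 j$)
$C{\left(7 \right)} - -34 = \left(-2 + 2 \cdot 7\right) - -34 = \left(-2 + 14\right) + 34 = 12 + 34 = 46$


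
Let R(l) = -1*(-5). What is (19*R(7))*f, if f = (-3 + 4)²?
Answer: 95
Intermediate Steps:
R(l) = 5
f = 1 (f = 1² = 1)
(19*R(7))*f = (19*5)*1 = 95*1 = 95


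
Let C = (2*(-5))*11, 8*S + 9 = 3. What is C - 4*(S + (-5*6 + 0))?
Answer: 13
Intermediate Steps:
S = -¾ (S = -9/8 + (⅛)*3 = -9/8 + 3/8 = -¾ ≈ -0.75000)
C = -110 (C = -10*11 = -110)
C - 4*(S + (-5*6 + 0)) = -110 - 4*(-¾ + (-5*6 + 0)) = -110 - 4*(-¾ + (-30 + 0)) = -110 - 4*(-¾ - 30) = -110 - 4*(-123/4) = -110 + 123 = 13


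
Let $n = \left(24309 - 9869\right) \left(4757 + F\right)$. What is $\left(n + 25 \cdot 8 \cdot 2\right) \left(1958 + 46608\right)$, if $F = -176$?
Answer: $3212642842640$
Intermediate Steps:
$n = 66149640$ ($n = \left(24309 - 9869\right) \left(4757 - 176\right) = 14440 \cdot 4581 = 66149640$)
$\left(n + 25 \cdot 8 \cdot 2\right) \left(1958 + 46608\right) = \left(66149640 + 25 \cdot 8 \cdot 2\right) \left(1958 + 46608\right) = \left(66149640 + 200 \cdot 2\right) 48566 = \left(66149640 + 400\right) 48566 = 66150040 \cdot 48566 = 3212642842640$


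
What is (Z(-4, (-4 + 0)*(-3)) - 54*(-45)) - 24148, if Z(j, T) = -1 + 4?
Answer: -21715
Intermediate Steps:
Z(j, T) = 3
(Z(-4, (-4 + 0)*(-3)) - 54*(-45)) - 24148 = (3 - 54*(-45)) - 24148 = (3 + 2430) - 24148 = 2433 - 24148 = -21715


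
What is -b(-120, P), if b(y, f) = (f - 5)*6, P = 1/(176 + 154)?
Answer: 1649/55 ≈ 29.982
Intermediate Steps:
P = 1/330 ≈ 0.0030303
b(y, f) = -30 + 6*f (b(y, f) = (-5 + f)*6 = -30 + 6*f)
-b(-120, P) = -(-30 + 6*(1/330)) = -(-30 + 1/55) = -1*(-1649/55) = 1649/55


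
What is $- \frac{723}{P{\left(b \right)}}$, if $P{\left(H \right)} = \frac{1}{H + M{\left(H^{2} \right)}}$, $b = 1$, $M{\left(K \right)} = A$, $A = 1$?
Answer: $-1446$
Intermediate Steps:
$M{\left(K \right)} = 1$
$P{\left(H \right)} = \frac{1}{1 + H}$ ($P{\left(H \right)} = \frac{1}{H + 1} = \frac{1}{1 + H}$)
$- \frac{723}{P{\left(b \right)}} = - \frac{723}{\frac{1}{1 + 1}} = - \frac{723}{\frac{1}{2}} = - 723 \frac{1}{\frac{1}{2}} = \left(-723\right) 2 = -1446$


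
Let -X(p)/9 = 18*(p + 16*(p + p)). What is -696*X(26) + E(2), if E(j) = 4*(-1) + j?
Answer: 96741214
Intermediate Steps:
E(j) = -4 + j
X(p) = -5346*p (X(p) = -162*(p + 16*(p + p)) = -162*(p + 16*(2*p)) = -162*(p + 32*p) = -162*33*p = -5346*p)
-696*X(26) + E(2) = -(-3720816)*26 + (-4 + 2) = -696*(-138996) - 2 = 96741216 - 2 = 96741214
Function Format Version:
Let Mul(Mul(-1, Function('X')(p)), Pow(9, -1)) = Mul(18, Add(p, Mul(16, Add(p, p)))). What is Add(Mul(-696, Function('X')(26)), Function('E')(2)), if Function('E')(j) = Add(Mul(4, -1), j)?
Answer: 96741214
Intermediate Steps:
Function('E')(j) = Add(-4, j)
Function('X')(p) = Mul(-5346, p) (Function('X')(p) = Mul(-9, Mul(18, Add(p, Mul(16, Add(p, p))))) = Mul(-9, Mul(18, Add(p, Mul(16, Mul(2, p))))) = Mul(-9, Mul(18, Add(p, Mul(32, p)))) = Mul(-9, Mul(18, Mul(33, p))) = Mul(-9, Mul(594, p)) = Mul(-5346, p))
Add(Mul(-696, Function('X')(26)), Function('E')(2)) = Add(Mul(-696, Mul(-5346, 26)), Add(-4, 2)) = Add(Mul(-696, -138996), -2) = Add(96741216, -2) = 96741214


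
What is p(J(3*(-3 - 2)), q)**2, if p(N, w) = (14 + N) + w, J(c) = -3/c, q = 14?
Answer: 19881/25 ≈ 795.24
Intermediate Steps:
p(N, w) = 14 + N + w
p(J(3*(-3 - 2)), q)**2 = (14 - 3*1/(3*(-3 - 2)) + 14)**2 = (14 - 3/(3*(-5)) + 14)**2 = (14 - 3/(-15) + 14)**2 = (14 - 3*(-1/15) + 14)**2 = (14 + 1/5 + 14)**2 = (141/5)**2 = 19881/25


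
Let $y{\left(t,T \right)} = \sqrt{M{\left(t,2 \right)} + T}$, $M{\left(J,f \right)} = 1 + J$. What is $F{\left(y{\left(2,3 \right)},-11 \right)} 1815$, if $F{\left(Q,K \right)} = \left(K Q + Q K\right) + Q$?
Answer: $- 38115 \sqrt{6} \approx -93362.0$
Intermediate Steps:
$y{\left(t,T \right)} = \sqrt{1 + T + t}$ ($y{\left(t,T \right)} = \sqrt{\left(1 + t\right) + T} = \sqrt{1 + T + t}$)
$F{\left(Q,K \right)} = Q + 2 K Q$ ($F{\left(Q,K \right)} = \left(K Q + K Q\right) + Q = 2 K Q + Q = Q + 2 K Q$)
$F{\left(y{\left(2,3 \right)},-11 \right)} 1815 = \sqrt{1 + 3 + 2} \left(1 + 2 \left(-11\right)\right) 1815 = \sqrt{6} \left(1 - 22\right) 1815 = \sqrt{6} \left(-21\right) 1815 = - 21 \sqrt{6} \cdot 1815 = - 38115 \sqrt{6}$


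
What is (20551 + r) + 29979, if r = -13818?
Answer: 36712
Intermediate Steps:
(20551 + r) + 29979 = (20551 - 13818) + 29979 = 6733 + 29979 = 36712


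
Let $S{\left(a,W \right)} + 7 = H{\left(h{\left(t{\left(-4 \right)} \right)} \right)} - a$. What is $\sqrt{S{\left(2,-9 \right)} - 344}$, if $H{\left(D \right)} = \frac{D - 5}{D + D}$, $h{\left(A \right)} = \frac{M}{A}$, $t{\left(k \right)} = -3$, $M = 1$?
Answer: $i \sqrt{345} \approx 18.574 i$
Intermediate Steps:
$h{\left(A \right)} = \frac{1}{A}$ ($h{\left(A \right)} = 1 \frac{1}{A} = \frac{1}{A}$)
$H{\left(D \right)} = \frac{-5 + D}{2 D}$
$S{\left(a,W \right)} = 1 - a$ ($S{\left(a,W \right)} = -7 - \left(a - \frac{-5 + \frac{1}{-3}}{2 \frac{1}{-3}}\right) = -7 - \left(a - \frac{-5 - \frac{1}{3}}{2 \left(- \frac{1}{3}\right)}\right) = -7 - \left(-8 + a\right) = 1 - a$)
$\sqrt{S{\left(2,-9 \right)} - 344} = \sqrt{\left(1 - 2\right) - 344} = \sqrt{-1 - 344} = \sqrt{-345} = i \sqrt{345}$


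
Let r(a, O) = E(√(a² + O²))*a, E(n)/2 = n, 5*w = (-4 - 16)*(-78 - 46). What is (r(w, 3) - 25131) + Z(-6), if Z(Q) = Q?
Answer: -25137 + 4960*√9841 ≈ 4.6690e+5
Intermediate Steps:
w = 496 (w = ((-4 - 16)*(-78 - 46))/5 = (-20*(-124))/5 = (⅕)*2480 = 496)
E(n) = 2*n
r(a, O) = 2*a*√(O² + a²) (r(a, O) = (2*√(a² + O²))*a = (2*√(O² + a²))*a = 2*a*√(O² + a²))
(r(w, 3) - 25131) + Z(-6) = (2*496*√(3² + 496²) - 25131) - 6 = (2*496*√(9 + 246016) - 25131) - 6 = (2*496*√246025 - 25131) - 6 = (2*496*(5*√9841) - 25131) - 6 = (4960*√9841 - 25131) - 6 = (-25131 + 4960*√9841) - 6 = -25137 + 4960*√9841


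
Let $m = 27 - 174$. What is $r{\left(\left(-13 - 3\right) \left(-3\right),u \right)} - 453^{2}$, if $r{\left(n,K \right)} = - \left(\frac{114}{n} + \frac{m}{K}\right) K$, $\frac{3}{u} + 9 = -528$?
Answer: $- \frac{293648765}{1432} \approx -2.0506 \cdot 10^{5}$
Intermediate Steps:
$u = - \frac{1}{179}$ ($u = \frac{3}{-9 - 528} = \frac{3}{-537} = 3 \left(- \frac{1}{537}\right) = - \frac{1}{179} \approx -0.0055866$)
$m = -147$
$r{\left(n,K \right)} = - K \left(- \frac{147}{K} + \frac{114}{n}\right)$ ($r{\left(n,K \right)} = - \left(\frac{114}{n} - \frac{147}{K}\right) K = - \left(- \frac{147}{K} + \frac{114}{n}\right) K = - K \left(- \frac{147}{K} + \frac{114}{n}\right)$)
$r{\left(\left(-13 - 3\right) \left(-3\right),u \right)} - 453^{2} = \left(147 - - \frac{114}{179 \left(-13 - 3\right) \left(-3\right)}\right) - 453^{2} = \left(147 - - \frac{114}{179 \left(\left(-16\right) \left(-3\right)\right)}\right) - 205209 = \left(147 - - \frac{114}{179 \cdot 48}\right) - 205209 = \left(147 - \left(- \frac{114}{179}\right) \frac{1}{48}\right) - 205209 = \left(147 + \frac{19}{1432}\right) - 205209 = \frac{210523}{1432} - 205209 = - \frac{293648765}{1432}$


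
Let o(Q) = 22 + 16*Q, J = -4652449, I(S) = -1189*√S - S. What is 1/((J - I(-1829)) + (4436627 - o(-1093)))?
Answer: -200185/42659729934 - 1189*I*√1829/42659729934 ≈ -4.6926e-6 - 1.192e-6*I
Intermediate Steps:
I(S) = -S - 1189*√S
1/((J - I(-1829)) + (4436627 - o(-1093))) = 1/((-4652449 - (-1*(-1829) - 1189*I*√1829)) + (4436627 - (22 + 16*(-1093)))) = 1/((-4652449 - (1829 - 1189*I*√1829)) + (4436627 - (22 - 17488))) = 1/((-4652449 - (1829 - 1189*I*√1829)) + (4436627 - 1*(-17466))) = 1/((-4652449 + (-1829 + 1189*I*√1829)) + (4436627 + 17466)) = 1/((-4654278 + 1189*I*√1829) + 4454093) = 1/(-200185 + 1189*I*√1829)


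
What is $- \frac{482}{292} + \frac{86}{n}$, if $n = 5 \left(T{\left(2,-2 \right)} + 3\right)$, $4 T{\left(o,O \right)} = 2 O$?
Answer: $\frac{5073}{730} \approx 6.9493$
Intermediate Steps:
$T{\left(o,O \right)} = \frac{O}{2}$ ($T{\left(o,O \right)} = \frac{2 O}{4} = \frac{O}{2}$)
$n = 10$ ($n = 5 \left(\frac{1}{2} \left(-2\right) + 3\right) = 5 \left(-1 + 3\right) = 5 \cdot 2 = 10$)
$- \frac{482}{292} + \frac{86}{n} = - \frac{482}{292} + \frac{86}{10} = \left(-482\right) \frac{1}{292} + 86 \cdot \frac{1}{10} = - \frac{241}{146} + \frac{43}{5} = \frac{5073}{730}$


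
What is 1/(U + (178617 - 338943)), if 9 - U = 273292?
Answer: -1/433609 ≈ -2.3062e-6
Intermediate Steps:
U = -273283 (U = 9 - 1*273292 = 9 - 273292 = -273283)
1/(U + (178617 - 338943)) = 1/(-273283 + (178617 - 338943)) = 1/(-273283 - 160326) = 1/(-433609) = -1/433609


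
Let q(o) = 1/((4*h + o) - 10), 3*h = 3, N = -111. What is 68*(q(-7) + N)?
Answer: -98192/13 ≈ -7553.2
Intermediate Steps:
h = 1 (h = (⅓)*3 = 1)
q(o) = 1/(-6 + o) (q(o) = 1/((4*1 + o) - 10) = 1/((4 + o) - 10) = 1/(-6 + o))
68*(q(-7) + N) = 68*(1/(-6 - 7) - 111) = 68*(1/(-13) - 111) = 68*(-1/13 - 111) = 68*(-1444/13) = -98192/13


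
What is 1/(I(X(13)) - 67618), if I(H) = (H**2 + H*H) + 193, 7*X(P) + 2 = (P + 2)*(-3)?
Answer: -49/3299407 ≈ -1.4851e-5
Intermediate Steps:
X(P) = -8/7 - 3*P/7 (X(P) = -2/7 + ((P + 2)*(-3))/7 = -2/7 + ((2 + P)*(-3))/7 = -2/7 + (-6 - 3*P)/7 = -2/7 + (-6/7 - 3*P/7) = -8/7 - 3*P/7)
I(H) = 193 + 2*H**2 (I(H) = (H**2 + H**2) + 193 = 2*H**2 + 193 = 193 + 2*H**2)
1/(I(X(13)) - 67618) = 1/((193 + 2*(-8/7 - 3/7*13)**2) - 67618) = 1/((193 + 2*(-8/7 - 39/7)**2) - 67618) = 1/((193 + 2*(-47/7)**2) - 67618) = 1/((193 + 2*(2209/49)) - 67618) = 1/((193 + 4418/49) - 67618) = 1/(13875/49 - 67618) = 1/(-3299407/49) = -49/3299407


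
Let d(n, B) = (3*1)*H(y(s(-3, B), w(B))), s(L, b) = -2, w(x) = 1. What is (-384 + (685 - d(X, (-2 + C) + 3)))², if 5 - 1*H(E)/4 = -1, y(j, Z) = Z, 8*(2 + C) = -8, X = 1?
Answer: 52441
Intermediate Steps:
C = -3 (C = -2 + (⅛)*(-8) = -2 - 1 = -3)
H(E) = 24 (H(E) = 20 - 4*(-1) = 20 + 4 = 24)
d(n, B) = 72 (d(n, B) = (3*1)*24 = 3*24 = 72)
(-384 + (685 - d(X, (-2 + C) + 3)))² = (-384 + (685 - 1*72))² = (-384 + (685 - 72))² = (-384 + 613)² = 229² = 52441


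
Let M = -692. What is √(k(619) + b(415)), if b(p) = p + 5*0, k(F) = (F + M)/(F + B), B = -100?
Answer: 4*√6984183/519 ≈ 20.368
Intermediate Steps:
k(F) = (-692 + F)/(-100 + F) (k(F) = (F - 692)/(F - 100) = (-692 + F)/(-100 + F))
b(p) = p (b(p) = p + 0 = p)
√(k(619) + b(415)) = √((-692 + 619)/(-100 + 619) + 415) = √(-73/519 + 415) = √(215312/519) = 4*√6984183/519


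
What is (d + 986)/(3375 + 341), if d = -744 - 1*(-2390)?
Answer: 658/929 ≈ 0.70829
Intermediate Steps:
d = 1646 (d = -744 + 2390 = 1646)
(d + 986)/(3375 + 341) = (1646 + 986)/(3375 + 341) = 2632/3716 = 2632*(1/3716) = 658/929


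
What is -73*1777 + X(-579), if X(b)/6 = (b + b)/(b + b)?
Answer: -129715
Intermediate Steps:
X(b) = 6 (X(b) = 6*((b + b)/(b + b)) = 6*((2*b)/((2*b))) = 6*((2*b)*(1/(2*b))) = 6*1 = 6)
-73*1777 + X(-579) = -73*1777 + 6 = -129721 + 6 = -129715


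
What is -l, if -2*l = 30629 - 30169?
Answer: 230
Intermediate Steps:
l = -230 (l = -(30629 - 30169)/2 = -½*460 = -230)
-l = -1*(-230) = 230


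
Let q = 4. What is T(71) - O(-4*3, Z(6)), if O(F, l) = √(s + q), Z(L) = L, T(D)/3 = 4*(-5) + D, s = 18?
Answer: 153 - √22 ≈ 148.31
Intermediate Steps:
T(D) = -60 + 3*D (T(D) = 3*(4*(-5) + D) = 3*(-20 + D) = -60 + 3*D)
O(F, l) = √22 (O(F, l) = √(18 + 4) = √22)
T(71) - O(-4*3, Z(6)) = (-60 + 3*71) - √22 = (-60 + 213) - √22 = 153 - √22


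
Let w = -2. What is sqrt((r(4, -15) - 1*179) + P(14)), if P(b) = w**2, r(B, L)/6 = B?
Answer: I*sqrt(151) ≈ 12.288*I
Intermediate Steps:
r(B, L) = 6*B
P(b) = 4 (P(b) = (-2)**2 = 4)
sqrt((r(4, -15) - 1*179) + P(14)) = sqrt((6*4 - 1*179) + 4) = sqrt((24 - 179) + 4) = sqrt(-155 + 4) = sqrt(-151) = I*sqrt(151)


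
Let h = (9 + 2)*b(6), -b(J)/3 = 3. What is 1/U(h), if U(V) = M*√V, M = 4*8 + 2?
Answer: -I*√11/1122 ≈ -0.002956*I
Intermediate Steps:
b(J) = -9 (b(J) = -3*3 = -9)
M = 34 (M = 32 + 2 = 34)
h = -99 (h = (9 + 2)*(-9) = 11*(-9) = -99)
U(V) = 34*√V
1/U(h) = 1/(34*√(-99)) = 1/(34*(3*I*√11)) = 1/(102*I*√11) = -I*√11/1122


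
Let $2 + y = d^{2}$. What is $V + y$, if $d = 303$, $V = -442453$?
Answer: $-350646$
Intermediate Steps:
$y = 91807$ ($y = -2 + 303^{2} = -2 + 91809 = 91807$)
$V + y = -442453 + 91807 = -350646$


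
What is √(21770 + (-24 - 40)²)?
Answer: 3*√2874 ≈ 160.83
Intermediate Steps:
√(21770 + (-24 - 40)²) = √(21770 + (-64)²) = √(21770 + 4096) = √25866 = 3*√2874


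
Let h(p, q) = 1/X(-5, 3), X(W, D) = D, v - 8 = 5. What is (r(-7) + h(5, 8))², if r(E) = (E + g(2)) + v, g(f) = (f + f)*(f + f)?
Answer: 4489/9 ≈ 498.78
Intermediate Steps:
v = 13 (v = 8 + 5 = 13)
g(f) = 4*f² (g(f) = (2*f)*(2*f) = 4*f²)
r(E) = 29 + E (r(E) = (E + 4*2²) + 13 = (E + 4*4) + 13 = (E + 16) + 13 = (16 + E) + 13 = 29 + E)
h(p, q) = ⅓ (h(p, q) = 1/3 = ⅓)
(r(-7) + h(5, 8))² = ((29 - 7) + ⅓)² = (22 + ⅓)² = (67/3)² = 4489/9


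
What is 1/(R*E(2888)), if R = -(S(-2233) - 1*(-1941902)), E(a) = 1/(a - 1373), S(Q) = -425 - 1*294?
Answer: -505/647061 ≈ -0.00078045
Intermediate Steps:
S(Q) = -719 (S(Q) = -425 - 294 = -719)
E(a) = 1/(-1373 + a)
R = -1941183 (R = -(-719 - 1*(-1941902)) = -(-719 + 1941902) = -1*1941183 = -1941183)
1/(R*E(2888)) = 1/((-1941183)*(1/(-1373 + 2888))) = -1/(1941183*(1/1515)) = -1/(1941183*1/1515) = -1/1941183*1515 = -505/647061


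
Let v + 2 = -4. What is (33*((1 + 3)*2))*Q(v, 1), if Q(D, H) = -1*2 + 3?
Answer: 264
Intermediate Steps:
v = -6 (v = -2 - 4 = -6)
Q(D, H) = 1 (Q(D, H) = -2 + 3 = 1)
(33*((1 + 3)*2))*Q(v, 1) = (33*((1 + 3)*2))*1 = (33*(4*2))*1 = (33*8)*1 = 264*1 = 264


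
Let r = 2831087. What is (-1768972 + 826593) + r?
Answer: 1888708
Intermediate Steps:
(-1768972 + 826593) + r = (-1768972 + 826593) + 2831087 = -942379 + 2831087 = 1888708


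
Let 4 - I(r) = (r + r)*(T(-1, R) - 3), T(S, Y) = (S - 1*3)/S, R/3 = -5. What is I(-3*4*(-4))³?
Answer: -778688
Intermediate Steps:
R = -15 (R = 3*(-5) = -15)
T(S, Y) = (-3 + S)/S (T(S, Y) = (S - 3)/S = (-3 + S)/S)
I(r) = 4 - 2*r (I(r) = 4 - (r + r)*((-3 - 1)/(-1) - 3) = 4 - 2*r*(-1*(-4) - 3) = 4 - 2*r*(4 - 3) = 4 - 2*r)
I(-3*4*(-4))³ = (4 - 2*(-3*4)*(-4))³ = (4 - (-24)*(-4))³ = (4 - 2*48)³ = (4 - 96)³ = (-92)³ = -778688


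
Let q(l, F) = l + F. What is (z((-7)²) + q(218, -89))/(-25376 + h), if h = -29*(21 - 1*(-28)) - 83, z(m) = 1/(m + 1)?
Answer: -6451/1344000 ≈ -0.0047999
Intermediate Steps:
z(m) = 1/(1 + m)
h = -1504 (h = -29*(21 + 28) - 83 = -29*49 - 83 = -1421 - 83 = -1504)
q(l, F) = F + l
(z((-7)²) + q(218, -89))/(-25376 + h) = (1/(1 + (-7)²) + (-89 + 218))/(-25376 - 1504) = (1/(1 + 49) + 129)/(-26880) = (1/50 + 129)*(-1/26880) = (6451/50)*(-1/26880) = -6451/1344000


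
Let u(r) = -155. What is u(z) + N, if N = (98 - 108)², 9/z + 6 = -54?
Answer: -55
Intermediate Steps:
z = -3/20 (z = 9/(-6 - 54) = 9/(-60) = 9*(-1/60) = -3/20 ≈ -0.15000)
N = 100 (N = (-10)² = 100)
u(z) + N = -155 + 100 = -55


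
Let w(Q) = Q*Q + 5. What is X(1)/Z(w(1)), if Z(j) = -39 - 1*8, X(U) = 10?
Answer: -10/47 ≈ -0.21277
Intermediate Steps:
w(Q) = 5 + Q² (w(Q) = Q² + 5 = 5 + Q²)
Z(j) = -47 (Z(j) = -39 - 8 = -47)
X(1)/Z(w(1)) = 10/(-47) = 10*(-1/47) = -10/47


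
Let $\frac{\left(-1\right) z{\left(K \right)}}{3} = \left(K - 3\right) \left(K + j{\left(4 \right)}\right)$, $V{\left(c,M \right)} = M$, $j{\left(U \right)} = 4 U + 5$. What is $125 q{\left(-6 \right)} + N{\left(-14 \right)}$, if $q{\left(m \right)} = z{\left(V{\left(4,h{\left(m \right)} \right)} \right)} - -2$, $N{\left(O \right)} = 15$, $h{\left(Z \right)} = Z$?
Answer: $50890$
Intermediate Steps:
$j{\left(U \right)} = 5 + 4 U$
$z{\left(K \right)} = - 3 \left(-3 + K\right) \left(21 + K\right)$ ($z{\left(K \right)} = - 3 \left(K - 3\right) \left(K + \left(5 + 4 \cdot 4\right)\right) = - 3 \left(-3 + K\right) \left(K + \left(5 + 16\right)\right) = - 3 \left(-3 + K\right) \left(K + 21\right) = - 3 \left(-3 + K\right) \left(21 + K\right)$)
$q{\left(m \right)} = 191 - 54 m - 3 m^{2}$ ($q{\left(m \right)} = \left(189 - 54 m - 3 m^{2}\right) - -2 = \left(189 - 54 m - 3 m^{2}\right) + 2 = 191 - 54 m - 3 m^{2}$)
$125 q{\left(-6 \right)} + N{\left(-14 \right)} = 125 \left(191 - -324 - 3 \left(-6\right)^{2}\right) + 15 = 125 \left(191 + 324 - 108\right) + 15 = 125 \cdot 407 + 15 = 50875 + 15 = 50890$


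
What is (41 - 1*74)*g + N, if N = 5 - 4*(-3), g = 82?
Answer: -2689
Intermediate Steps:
N = 17 (N = 5 + 12 = 17)
(41 - 1*74)*g + N = (41 - 1*74)*82 + 17 = (41 - 74)*82 + 17 = -33*82 + 17 = -2706 + 17 = -2689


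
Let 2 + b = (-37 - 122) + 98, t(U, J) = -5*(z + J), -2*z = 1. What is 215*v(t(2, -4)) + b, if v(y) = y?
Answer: 9549/2 ≈ 4774.5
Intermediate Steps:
z = -1/2 (z = -1/2*1 = -1/2 ≈ -0.50000)
t(U, J) = 5/2 - 5*J (t(U, J) = -5*(-1/2 + J) = 5/2 - 5*J)
b = -63 (b = -2 + ((-37 - 122) + 98) = -2 + (-159 + 98) = -2 - 61 = -63)
215*v(t(2, -4)) + b = 215*(5/2 - 5*(-4)) - 63 = 215*(5/2 + 20) - 63 = 215*(45/2) - 63 = 9675/2 - 63 = 9549/2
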